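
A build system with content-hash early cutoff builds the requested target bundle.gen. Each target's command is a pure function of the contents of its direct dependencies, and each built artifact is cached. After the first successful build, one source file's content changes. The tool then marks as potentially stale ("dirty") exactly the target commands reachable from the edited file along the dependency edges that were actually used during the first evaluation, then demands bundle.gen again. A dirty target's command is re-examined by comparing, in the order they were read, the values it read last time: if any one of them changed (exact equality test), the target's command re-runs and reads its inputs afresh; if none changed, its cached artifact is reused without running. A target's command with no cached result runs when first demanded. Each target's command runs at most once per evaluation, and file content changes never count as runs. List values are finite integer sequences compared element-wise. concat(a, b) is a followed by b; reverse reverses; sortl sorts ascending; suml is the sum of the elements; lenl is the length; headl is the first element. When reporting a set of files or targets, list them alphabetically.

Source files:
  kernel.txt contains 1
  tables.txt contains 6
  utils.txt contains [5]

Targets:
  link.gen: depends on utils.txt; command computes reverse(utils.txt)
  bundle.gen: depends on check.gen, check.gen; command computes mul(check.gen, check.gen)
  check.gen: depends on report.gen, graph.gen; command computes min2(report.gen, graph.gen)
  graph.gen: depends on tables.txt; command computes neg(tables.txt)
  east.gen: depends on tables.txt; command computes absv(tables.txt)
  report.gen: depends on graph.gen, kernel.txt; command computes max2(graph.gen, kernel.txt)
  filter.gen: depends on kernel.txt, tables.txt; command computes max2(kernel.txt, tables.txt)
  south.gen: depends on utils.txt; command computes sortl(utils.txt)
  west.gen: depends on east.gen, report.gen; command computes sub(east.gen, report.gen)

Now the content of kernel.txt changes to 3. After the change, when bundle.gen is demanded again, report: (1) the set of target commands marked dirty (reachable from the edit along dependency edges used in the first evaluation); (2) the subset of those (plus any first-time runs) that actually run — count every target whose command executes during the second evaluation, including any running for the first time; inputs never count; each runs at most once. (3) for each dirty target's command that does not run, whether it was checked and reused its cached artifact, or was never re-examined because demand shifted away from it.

Marked dirty: bundle.gen, check.gen, report.gen.
Target commands that run: check.gen, report.gen — 2 in total.
Checked but reused from cache: bundle.gen.
Key observation: the change is absorbed at check.gen — it re-runs but produces the same value, and the output's value is unchanged.

First evaluation (everything demanded from the output):
  graph.gen = neg(6) = -6
  report.gen = max2(-6, 1) = 1
  check.gen = min2(1, -6) = -6
  bundle.gen = mul(-6, -6) = 36

Propagation after the edit:
  report.gen: runs — kernel.txt 1->3; result 3.
  check.gen: runs — report.gen 1->3; result -6 (same value as before).
  bundle.gen: checked — values it read are unchanged (check.gen unchanged, check.gen unchanged); reused cached 36 without running.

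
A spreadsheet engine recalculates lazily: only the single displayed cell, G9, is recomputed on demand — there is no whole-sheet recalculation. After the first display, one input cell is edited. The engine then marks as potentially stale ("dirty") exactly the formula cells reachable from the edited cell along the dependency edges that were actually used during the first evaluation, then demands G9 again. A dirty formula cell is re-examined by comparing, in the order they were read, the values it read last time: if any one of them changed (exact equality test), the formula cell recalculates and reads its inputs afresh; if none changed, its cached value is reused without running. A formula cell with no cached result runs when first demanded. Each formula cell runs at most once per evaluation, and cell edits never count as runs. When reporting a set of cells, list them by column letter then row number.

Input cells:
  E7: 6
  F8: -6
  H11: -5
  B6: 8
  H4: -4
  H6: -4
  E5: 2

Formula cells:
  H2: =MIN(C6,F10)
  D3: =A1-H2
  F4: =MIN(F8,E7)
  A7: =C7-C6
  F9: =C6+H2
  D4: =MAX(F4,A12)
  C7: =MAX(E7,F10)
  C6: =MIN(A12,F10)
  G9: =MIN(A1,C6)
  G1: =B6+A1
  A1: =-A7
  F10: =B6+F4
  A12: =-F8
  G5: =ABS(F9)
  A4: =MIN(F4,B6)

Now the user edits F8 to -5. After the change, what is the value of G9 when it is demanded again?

First evaluation (everything demanded from the output):
  A12 = -(-6) = 6
  F4 = MIN(-6, 6) = -6
  F10 = 8 + -6 = 2
  C6 = MIN(6, 2) = 2
  C7 = MAX(6, 2) = 6
  A7 = 6 - 2 = 4
  A1 = -(4) = -4
  G9 = MIN(-4, 2) = -4

Propagation after the edit:
  A12: runs — F8 -6->-5; result 5.
  F4: runs — F8 -6->-5; result -5.
  F10: runs — F4 -6->-5; result 3.
  C6: runs — A12 6->5; F10 2->3; result 3.
  C7: runs — F10 2->3; result 6 (same value as before).
  A7: runs — C6 2->3; result 3.
  A1: runs — A7 4->3; result -3.
  G9: runs — A1 -4->-3; C6 2->3; result -3.

New value of G9: -3.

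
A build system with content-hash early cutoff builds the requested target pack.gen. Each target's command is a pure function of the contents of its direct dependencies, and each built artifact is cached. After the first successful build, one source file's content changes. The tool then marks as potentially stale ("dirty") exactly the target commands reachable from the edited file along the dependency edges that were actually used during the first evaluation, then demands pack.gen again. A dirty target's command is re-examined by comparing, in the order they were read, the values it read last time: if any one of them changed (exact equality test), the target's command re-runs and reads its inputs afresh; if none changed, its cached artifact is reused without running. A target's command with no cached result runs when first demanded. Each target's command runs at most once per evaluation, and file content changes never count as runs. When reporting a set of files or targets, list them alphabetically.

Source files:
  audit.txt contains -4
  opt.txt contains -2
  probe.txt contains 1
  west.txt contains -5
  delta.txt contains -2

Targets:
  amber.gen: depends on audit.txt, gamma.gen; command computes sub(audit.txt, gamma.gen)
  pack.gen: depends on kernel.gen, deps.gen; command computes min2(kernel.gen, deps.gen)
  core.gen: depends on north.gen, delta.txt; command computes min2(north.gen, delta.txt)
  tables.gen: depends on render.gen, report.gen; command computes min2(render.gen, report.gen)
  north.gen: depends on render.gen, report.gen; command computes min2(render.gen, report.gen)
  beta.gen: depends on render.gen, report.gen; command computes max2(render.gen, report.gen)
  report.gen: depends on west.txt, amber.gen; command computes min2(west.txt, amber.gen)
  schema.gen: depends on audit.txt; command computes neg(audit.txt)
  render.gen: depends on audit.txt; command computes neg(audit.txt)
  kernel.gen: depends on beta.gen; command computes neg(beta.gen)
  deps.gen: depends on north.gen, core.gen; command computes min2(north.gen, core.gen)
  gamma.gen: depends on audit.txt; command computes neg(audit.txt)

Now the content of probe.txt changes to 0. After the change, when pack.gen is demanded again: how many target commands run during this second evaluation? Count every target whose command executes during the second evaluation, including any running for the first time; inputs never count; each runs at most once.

Target commands that run: none — 0 in total.
Key observation: probe.txt is never demanded by the output, so the edit triggers no recomputation at all.

First evaluation (everything demanded from the output):
  gamma.gen = neg(-4) = 4
  amber.gen = sub(-4, 4) = -8
  render.gen = neg(-4) = 4
  report.gen = min2(-5, -8) = -8
  beta.gen = max2(4, -8) = 4
  kernel.gen = neg(4) = -4
  north.gen = min2(4, -8) = -8
  core.gen = min2(-8, -2) = -8
  deps.gen = min2(-8, -8) = -8
  pack.gen = min2(-4, -8) = -8

Propagation after the edit:
  probe.txt feeds no computation that the output demands — nothing is marked dirty and nothing runs.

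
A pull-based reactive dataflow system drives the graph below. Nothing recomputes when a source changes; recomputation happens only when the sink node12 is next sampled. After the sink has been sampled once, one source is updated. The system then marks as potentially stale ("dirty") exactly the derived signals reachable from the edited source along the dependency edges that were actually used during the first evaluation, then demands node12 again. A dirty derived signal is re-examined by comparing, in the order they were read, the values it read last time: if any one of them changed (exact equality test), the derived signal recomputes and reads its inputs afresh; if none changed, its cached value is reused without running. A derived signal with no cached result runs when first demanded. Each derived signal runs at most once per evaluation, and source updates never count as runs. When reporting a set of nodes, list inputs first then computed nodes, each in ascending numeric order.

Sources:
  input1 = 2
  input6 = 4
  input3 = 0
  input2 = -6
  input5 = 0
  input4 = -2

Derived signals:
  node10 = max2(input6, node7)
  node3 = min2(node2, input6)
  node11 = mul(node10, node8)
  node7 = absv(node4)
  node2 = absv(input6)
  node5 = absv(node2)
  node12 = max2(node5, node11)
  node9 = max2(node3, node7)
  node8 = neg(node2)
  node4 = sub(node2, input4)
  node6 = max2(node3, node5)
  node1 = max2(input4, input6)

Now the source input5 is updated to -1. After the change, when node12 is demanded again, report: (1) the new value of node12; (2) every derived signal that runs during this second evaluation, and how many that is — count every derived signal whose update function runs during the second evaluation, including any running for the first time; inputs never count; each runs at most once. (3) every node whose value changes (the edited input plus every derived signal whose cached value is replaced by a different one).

First evaluation (everything demanded from the output):
  node2 = absv(4) = 4
  node4 = sub(4, -2) = 6
  node5 = absv(4) = 4
  node7 = absv(6) = 6
  node8 = neg(4) = -4
  node10 = max2(4, 6) = 6
  node11 = mul(6, -4) = -24
  node12 = max2(4, -24) = 4

Propagation after the edit:
  input5 feeds no computation that the output demands — nothing is marked dirty and nothing runs.

Key observation: input5 is never demanded by the output, so the edit triggers no recomputation at all.

New value of node12: 4.
Derived signals that run: none — 0 in total.
Values that change: input5.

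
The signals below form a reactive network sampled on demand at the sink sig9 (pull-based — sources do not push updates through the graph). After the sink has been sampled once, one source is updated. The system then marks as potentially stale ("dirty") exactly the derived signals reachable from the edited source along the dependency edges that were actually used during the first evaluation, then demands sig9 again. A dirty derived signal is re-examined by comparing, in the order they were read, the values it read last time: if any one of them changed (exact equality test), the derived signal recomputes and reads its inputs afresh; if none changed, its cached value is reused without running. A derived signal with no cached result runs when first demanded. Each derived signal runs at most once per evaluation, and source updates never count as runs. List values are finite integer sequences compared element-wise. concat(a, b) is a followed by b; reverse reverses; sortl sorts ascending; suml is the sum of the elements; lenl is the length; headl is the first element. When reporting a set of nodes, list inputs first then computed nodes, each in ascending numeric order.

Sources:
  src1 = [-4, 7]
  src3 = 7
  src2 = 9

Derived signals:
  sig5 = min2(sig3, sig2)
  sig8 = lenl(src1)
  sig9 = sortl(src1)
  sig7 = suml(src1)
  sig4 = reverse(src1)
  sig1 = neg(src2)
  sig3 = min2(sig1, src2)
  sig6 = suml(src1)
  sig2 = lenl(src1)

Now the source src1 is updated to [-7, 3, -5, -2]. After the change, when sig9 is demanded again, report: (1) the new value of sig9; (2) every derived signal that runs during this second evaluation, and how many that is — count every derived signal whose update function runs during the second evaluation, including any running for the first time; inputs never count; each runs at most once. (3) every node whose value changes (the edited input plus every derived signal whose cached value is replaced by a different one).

sig9 now evaluates to [-7, -5, -2, 3].
Run set: sig9 (1 run).
Changed values: src1, sig9.

Initial pass — values computed on the first demand:
  sig9 = sortl([-4, 7]) = [-4, 7]

Second demand — change propagation:
  sig9: re-runs because src1 [-4, 7]->[-7, 3, -5, -2]; new result [-7, -5, -2, 3].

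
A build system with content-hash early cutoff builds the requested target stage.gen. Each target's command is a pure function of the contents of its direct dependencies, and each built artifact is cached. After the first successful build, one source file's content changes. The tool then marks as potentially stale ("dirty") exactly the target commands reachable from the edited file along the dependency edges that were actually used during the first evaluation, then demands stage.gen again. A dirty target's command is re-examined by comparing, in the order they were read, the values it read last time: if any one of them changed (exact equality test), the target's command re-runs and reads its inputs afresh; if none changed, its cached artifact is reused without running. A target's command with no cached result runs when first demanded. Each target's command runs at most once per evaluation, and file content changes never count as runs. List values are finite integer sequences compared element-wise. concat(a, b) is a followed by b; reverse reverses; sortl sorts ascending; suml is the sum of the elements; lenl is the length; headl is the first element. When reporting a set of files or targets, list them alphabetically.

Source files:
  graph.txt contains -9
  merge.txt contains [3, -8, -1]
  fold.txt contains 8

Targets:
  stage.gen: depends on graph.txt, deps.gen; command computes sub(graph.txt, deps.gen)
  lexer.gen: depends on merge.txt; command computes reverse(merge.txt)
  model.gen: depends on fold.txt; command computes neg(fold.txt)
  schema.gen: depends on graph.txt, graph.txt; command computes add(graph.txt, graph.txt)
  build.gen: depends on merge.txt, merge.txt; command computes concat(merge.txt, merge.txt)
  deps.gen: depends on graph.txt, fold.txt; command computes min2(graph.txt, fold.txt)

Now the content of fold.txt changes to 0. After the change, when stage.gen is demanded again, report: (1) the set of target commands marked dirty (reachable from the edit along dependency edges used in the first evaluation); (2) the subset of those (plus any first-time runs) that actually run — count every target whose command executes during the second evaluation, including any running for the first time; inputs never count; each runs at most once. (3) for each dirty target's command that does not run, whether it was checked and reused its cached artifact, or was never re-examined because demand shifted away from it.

Marked dirty: deps.gen, stage.gen.
Target commands that run: deps.gen — 1 in total.
Checked but reused from cache: stage.gen.
Key observation: the change is absorbed at deps.gen — it re-runs but produces the same value, and the output's value is unchanged.

First evaluation (everything demanded from the output):
  deps.gen = min2(-9, 8) = -9
  stage.gen = sub(-9, -9) = 0

Propagation after the edit:
  deps.gen: runs — fold.txt 8->0; result -9 (same value as before).
  stage.gen: checked — values it read are unchanged (graph.txt unchanged, deps.gen unchanged); reused cached 0 without running.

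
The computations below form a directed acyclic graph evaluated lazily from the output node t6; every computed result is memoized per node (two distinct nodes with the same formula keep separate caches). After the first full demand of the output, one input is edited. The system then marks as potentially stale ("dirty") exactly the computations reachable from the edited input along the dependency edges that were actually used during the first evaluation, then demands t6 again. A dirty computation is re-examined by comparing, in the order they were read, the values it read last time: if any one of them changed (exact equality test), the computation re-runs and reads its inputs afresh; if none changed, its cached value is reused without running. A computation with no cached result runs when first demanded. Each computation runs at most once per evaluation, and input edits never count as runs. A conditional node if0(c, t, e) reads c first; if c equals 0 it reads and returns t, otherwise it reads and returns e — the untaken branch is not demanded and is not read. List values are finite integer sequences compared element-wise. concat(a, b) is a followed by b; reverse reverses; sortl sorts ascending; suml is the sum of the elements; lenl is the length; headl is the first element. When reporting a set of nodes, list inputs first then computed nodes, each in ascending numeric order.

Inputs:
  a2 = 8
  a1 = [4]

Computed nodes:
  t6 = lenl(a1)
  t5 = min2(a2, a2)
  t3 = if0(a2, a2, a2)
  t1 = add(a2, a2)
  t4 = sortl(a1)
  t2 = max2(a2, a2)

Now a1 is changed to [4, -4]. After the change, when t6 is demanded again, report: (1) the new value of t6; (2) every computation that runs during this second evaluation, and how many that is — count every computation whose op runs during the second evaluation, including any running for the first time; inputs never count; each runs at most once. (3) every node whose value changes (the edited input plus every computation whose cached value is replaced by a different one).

First demand of the output computes:
  t6 = lenl([4]) = 1

After the edit, cleaning proceeds:
  t6: a read changed (a1 [4]->[4, -4]) — executes, giving 2.

Demanding t6 again yields 2.
1 computations run: t6.
The nodes whose values change: a1, t6.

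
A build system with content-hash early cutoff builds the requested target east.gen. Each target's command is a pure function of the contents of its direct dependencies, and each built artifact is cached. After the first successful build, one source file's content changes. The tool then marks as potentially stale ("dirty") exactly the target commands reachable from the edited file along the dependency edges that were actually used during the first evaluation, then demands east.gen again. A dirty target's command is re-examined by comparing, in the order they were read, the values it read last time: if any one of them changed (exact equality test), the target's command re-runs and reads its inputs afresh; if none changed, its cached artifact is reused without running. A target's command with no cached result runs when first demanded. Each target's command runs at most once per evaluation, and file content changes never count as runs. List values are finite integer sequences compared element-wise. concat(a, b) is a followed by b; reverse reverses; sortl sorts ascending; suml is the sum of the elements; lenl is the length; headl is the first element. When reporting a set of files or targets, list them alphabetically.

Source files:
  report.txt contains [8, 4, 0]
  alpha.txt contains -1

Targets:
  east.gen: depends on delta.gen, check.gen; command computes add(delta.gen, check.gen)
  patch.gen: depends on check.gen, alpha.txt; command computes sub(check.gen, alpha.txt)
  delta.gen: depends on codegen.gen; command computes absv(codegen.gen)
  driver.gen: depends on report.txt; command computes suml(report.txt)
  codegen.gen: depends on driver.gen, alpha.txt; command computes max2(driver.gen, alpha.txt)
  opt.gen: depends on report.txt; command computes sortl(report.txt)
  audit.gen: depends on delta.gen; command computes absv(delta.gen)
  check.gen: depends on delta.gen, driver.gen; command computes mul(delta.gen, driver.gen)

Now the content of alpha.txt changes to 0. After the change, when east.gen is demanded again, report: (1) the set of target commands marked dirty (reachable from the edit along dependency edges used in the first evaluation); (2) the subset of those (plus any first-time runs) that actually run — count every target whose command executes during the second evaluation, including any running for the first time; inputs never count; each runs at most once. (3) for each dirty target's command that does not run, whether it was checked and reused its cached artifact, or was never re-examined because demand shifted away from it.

First evaluation (everything demanded from the output):
  driver.gen = suml([8, 4, 0]) = 12
  codegen.gen = max2(12, -1) = 12
  delta.gen = absv(12) = 12
  check.gen = mul(12, 12) = 144
  east.gen = add(12, 144) = 156

Propagation after the edit:
  codegen.gen: runs — alpha.txt -1->0; result 12 (same value as before).
  delta.gen: checked — values it read are unchanged (codegen.gen unchanged); reused cached 12 without running.
  check.gen: checked — values it read are unchanged (delta.gen unchanged, driver.gen unchanged); reused cached 144 without running.
  east.gen: checked — values it read are unchanged (delta.gen unchanged, check.gen unchanged); reused cached 156 without running.

Key observation: the change is absorbed at codegen.gen — it re-runs but produces the same value, and the output's value is unchanged.

Marked dirty: check.gen, codegen.gen, delta.gen, east.gen.
Target commands that run: codegen.gen — 1 in total.
Checked but reused from cache: check.gen, delta.gen, east.gen.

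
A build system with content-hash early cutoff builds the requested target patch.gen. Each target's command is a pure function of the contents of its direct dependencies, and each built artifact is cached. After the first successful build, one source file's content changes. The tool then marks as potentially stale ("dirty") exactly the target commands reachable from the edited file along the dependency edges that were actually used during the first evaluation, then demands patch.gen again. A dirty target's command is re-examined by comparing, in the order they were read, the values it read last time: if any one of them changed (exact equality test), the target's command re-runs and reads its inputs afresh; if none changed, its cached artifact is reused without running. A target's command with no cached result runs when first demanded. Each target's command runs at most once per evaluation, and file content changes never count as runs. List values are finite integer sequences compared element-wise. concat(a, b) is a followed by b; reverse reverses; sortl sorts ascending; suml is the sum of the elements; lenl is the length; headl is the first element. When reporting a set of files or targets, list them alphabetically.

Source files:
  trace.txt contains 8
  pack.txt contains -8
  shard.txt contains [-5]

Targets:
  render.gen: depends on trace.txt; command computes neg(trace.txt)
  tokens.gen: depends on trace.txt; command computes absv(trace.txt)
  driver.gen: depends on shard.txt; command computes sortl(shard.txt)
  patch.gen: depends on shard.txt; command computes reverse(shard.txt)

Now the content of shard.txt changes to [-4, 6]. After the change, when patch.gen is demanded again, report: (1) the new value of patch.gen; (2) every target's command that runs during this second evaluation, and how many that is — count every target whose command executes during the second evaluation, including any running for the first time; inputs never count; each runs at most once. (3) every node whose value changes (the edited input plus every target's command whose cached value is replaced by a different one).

New value of patch.gen: [6, -4].
Target commands that run: patch.gen — 1 in total.
Values that change: patch.gen, shard.txt.

First evaluation (everything demanded from the output):
  patch.gen = reverse([-5]) = [-5]

Propagation after the edit:
  patch.gen: runs — shard.txt [-5]->[-4, 6]; result [6, -4].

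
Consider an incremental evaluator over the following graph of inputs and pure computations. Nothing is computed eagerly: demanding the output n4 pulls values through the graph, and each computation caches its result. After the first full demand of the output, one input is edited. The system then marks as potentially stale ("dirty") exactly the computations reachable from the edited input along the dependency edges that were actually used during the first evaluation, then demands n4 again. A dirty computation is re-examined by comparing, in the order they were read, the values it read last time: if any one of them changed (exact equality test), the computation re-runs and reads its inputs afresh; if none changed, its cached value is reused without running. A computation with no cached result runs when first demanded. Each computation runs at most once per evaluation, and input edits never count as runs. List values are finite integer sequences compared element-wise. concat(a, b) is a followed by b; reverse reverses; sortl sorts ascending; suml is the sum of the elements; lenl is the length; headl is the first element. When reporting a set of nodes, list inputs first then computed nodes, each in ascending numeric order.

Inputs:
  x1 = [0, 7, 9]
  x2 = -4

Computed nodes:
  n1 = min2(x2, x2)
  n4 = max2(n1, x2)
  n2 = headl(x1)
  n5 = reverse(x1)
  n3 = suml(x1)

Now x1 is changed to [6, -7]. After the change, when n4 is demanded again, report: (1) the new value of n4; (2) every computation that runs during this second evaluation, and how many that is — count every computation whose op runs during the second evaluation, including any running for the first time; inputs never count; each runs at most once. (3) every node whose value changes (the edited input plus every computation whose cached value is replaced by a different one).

n4 now evaluates to -4.
Run set: none (0 run).
Changed values: x1.
The important point: nothing the output needs ever reads x1, so the edit is invisible to it.

Initial pass — values computed on the first demand:
  n1 = min2(-4, -4) = -4
  n4 = max2(-4, -4) = -4

Second demand — change propagation:
  no demanded computation ever read x1, so the edit dirties nothing and nothing runs.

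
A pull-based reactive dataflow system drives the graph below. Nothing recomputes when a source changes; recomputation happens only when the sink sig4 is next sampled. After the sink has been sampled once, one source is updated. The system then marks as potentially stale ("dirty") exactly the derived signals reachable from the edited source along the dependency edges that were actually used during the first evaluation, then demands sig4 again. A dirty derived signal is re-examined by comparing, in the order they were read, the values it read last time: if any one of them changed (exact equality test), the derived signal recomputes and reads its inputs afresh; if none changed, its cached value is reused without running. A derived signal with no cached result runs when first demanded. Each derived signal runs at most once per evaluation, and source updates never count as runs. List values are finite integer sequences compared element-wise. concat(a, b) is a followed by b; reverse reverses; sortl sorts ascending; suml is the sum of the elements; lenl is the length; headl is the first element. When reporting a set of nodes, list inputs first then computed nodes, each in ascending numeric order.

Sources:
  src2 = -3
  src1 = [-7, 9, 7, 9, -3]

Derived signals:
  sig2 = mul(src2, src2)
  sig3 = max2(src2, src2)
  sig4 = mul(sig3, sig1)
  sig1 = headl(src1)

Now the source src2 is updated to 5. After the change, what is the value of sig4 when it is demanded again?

New value of sig4: -35.

First evaluation (everything demanded from the output):
  sig1 = headl([-7, 9, 7, 9, -3]) = -7
  sig3 = max2(-3, -3) = -3
  sig4 = mul(-3, -7) = 21

Propagation after the edit:
  sig3: runs — src2 -3->5; src2 -3->5; result 5.
  sig4: runs — sig3 -3->5; result -35.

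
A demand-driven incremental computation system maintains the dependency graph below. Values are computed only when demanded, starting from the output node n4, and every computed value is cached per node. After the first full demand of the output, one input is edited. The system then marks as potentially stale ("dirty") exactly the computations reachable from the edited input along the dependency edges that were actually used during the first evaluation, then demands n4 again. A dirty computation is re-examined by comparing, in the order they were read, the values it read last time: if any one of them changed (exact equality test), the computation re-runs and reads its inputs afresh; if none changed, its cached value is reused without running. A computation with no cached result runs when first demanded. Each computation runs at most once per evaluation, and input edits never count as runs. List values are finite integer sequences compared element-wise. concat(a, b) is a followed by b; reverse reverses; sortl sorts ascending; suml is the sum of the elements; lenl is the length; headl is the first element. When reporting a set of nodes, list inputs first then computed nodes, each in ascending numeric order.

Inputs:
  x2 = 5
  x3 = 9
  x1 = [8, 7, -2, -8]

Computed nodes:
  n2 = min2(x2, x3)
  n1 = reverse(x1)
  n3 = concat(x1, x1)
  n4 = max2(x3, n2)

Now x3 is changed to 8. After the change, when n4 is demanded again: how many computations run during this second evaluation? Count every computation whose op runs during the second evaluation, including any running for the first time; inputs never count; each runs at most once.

Computations that run: n2, n4 — 2 in total.

First evaluation (everything demanded from the output):
  n2 = min2(5, 9) = 5
  n4 = max2(9, 5) = 9

Propagation after the edit:
  n2: runs — x3 9->8; result 5 (same value as before).
  n4: runs — x3 9->8; result 8.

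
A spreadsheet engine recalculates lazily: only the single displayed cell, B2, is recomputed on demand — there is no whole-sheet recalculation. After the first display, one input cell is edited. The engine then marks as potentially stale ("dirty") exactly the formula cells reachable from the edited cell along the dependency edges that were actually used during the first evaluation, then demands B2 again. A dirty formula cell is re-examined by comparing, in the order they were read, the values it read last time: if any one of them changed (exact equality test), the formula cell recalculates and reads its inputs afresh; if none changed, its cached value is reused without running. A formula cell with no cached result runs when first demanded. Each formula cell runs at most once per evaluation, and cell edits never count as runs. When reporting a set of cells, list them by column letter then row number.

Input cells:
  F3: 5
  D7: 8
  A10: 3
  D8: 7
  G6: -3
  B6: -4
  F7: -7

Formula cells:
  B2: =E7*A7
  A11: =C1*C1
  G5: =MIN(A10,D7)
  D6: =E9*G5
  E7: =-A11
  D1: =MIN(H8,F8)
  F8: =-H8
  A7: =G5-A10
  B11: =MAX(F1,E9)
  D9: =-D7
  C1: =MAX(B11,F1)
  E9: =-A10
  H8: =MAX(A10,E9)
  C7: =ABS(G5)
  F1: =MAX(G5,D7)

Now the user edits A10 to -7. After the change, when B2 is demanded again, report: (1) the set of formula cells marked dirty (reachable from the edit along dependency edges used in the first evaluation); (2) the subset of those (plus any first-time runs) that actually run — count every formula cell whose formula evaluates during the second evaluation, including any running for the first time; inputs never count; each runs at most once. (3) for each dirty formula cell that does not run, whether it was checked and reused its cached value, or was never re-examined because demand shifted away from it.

Marked dirty: A7, A11, B2, B11, C1, E7, E9, F1, G5.
Formula cells that run: A7, B11, E9, F1, G5 — 5 in total.
Checked but reused from cache: A11, B2, C1, E7.
Key observation: the cutoff stops propagation at C1 — its inputs' values are unchanged, so it reuses its cache.

First evaluation (everything demanded from the output):
  E9 = -(3) = -3
  G5 = MIN(3, 8) = 3
  A7 = 3 - 3 = 0
  F1 = MAX(3, 8) = 8
  B11 = MAX(8, -3) = 8
  C1 = MAX(8, 8) = 8
  A11 = 8 * 8 = 64
  E7 = -(64) = -64
  B2 = -64 * 0 = 0

Propagation after the edit:
  E9: runs — A10 3->-7; result 7.
  G5: runs — A10 3->-7; result -7.
  A7: runs — G5 3->-7; A10 3->-7; result 0 (same value as before).
  F1: runs — G5 3->-7; result 8 (same value as before).
  B11: runs — E9 -3->7; result 8 (same value as before).
  C1: checked — values it read are unchanged (B11 unchanged, F1 unchanged); reused cached 8 without running.
  A11: checked — values it read are unchanged (C1 unchanged, C1 unchanged); reused cached 64 without running.
  E7: checked — values it read are unchanged (A11 unchanged); reused cached -64 without running.
  B2: checked — values it read are unchanged (E7 unchanged, A7 unchanged); reused cached 0 without running.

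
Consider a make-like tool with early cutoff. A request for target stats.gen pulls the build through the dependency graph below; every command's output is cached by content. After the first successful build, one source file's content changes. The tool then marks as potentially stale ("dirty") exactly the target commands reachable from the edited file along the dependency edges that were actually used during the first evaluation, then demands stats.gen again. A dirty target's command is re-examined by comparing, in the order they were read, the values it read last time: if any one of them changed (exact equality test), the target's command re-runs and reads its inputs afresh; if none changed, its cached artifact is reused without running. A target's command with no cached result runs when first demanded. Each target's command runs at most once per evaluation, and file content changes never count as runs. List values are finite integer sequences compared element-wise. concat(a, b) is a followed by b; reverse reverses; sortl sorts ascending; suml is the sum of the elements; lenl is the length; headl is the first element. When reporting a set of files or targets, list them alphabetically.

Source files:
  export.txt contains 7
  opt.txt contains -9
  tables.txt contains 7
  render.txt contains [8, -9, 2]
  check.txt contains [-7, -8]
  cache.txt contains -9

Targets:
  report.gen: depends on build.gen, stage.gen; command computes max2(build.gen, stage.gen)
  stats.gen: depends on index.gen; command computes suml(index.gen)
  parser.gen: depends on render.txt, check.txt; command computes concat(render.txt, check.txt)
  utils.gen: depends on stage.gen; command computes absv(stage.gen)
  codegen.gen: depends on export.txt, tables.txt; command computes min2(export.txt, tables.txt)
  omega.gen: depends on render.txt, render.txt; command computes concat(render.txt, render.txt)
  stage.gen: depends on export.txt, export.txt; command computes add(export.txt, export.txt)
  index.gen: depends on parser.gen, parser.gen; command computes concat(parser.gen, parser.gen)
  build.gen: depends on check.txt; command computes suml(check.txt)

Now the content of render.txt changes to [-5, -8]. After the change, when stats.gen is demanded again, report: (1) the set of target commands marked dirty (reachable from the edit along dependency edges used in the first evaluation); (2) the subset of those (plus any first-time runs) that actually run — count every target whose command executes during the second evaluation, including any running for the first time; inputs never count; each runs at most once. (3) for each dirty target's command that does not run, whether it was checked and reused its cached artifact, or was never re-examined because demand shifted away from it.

First demand of the output computes:
  parser.gen = concat([8, -9, 2], [-7, -8]) = [8, -9, 2, -7, -8]
  index.gen = concat([8, -9, 2, -7, -8], [8, -9, 2, -7, -8]) = [8, -9, 2, -7, -8, 8, -9, 2, -7, -8]
  stats.gen = suml([8, -9, 2, -7, -8, 8, -9, 2, -7, -8]) = -28

After the edit, cleaning proceeds:
  parser.gen: a read changed (render.txt [8, -9, 2]->[-5, -8]) — executes, giving [-5, -8, -7, -8].
  index.gen: a read changed (parser.gen [8, -9, 2, -7, -8]->[-5, -8, -7, -8]; parser.gen [8, -9, 2, -7, -8]->[-5, -8, -7, -8]) — executes, giving [-5, -8, -7, -8, -5, -8, -7, -8].
  stats.gen: a read changed (index.gen [8, -9, 2, -7, -8, 8, -9, 2, -7, -8]->[-5, -8, -7, -8, -5, -8, -7, -8]) — executes, giving -56.

The edit dirties: index.gen, parser.gen, stats.gen.
3 target commands run: index.gen, parser.gen, stats.gen.
No dirty target's command escaped a run.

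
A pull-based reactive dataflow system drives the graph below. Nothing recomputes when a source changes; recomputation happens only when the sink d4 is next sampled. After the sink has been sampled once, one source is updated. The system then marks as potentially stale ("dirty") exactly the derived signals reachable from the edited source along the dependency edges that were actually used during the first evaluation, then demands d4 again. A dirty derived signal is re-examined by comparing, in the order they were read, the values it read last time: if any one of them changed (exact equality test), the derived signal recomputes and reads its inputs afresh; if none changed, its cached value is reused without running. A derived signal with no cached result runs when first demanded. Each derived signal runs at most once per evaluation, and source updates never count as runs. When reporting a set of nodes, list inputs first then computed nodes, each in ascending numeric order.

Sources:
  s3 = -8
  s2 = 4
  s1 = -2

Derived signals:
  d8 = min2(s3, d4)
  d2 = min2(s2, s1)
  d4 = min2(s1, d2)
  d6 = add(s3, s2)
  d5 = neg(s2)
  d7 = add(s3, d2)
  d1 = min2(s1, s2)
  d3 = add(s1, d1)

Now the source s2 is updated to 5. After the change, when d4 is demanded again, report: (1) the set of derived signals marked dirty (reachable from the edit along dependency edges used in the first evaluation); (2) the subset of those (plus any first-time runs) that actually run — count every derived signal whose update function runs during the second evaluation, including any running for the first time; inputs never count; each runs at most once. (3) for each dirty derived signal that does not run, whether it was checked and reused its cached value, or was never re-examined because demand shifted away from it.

Marked dirty: d2, d4.
Derived signals that run: d2 — 1 in total.
Checked but reused from cache: d4.
Key observation: the change is absorbed at d2 — it re-runs but produces the same value, and the output's value is unchanged.

First evaluation (everything demanded from the output):
  d2 = min2(4, -2) = -2
  d4 = min2(-2, -2) = -2

Propagation after the edit:
  d2: runs — s2 4->5; result -2 (same value as before).
  d4: checked — values it read are unchanged (s1 unchanged, d2 unchanged); reused cached -2 without running.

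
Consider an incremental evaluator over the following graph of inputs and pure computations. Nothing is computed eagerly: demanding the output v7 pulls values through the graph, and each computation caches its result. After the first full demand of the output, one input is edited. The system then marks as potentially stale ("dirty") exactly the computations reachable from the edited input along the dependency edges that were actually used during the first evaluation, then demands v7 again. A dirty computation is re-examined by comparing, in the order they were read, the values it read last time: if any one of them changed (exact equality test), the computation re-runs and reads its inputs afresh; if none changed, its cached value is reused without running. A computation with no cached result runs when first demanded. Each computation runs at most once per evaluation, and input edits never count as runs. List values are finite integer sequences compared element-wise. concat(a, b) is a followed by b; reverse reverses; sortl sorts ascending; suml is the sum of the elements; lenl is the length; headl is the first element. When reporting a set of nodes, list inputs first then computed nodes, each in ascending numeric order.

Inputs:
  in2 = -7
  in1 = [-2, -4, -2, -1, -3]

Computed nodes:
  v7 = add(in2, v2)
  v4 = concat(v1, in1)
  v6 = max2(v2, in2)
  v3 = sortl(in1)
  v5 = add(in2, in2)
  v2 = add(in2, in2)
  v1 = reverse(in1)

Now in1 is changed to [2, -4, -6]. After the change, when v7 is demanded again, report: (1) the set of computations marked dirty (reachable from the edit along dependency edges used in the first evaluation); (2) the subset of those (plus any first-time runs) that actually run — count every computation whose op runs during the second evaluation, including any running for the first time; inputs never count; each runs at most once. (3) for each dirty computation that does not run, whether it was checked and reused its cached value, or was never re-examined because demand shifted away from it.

Initial pass — values computed on the first demand:
  v2 = add(-7, -7) = -14
  v7 = add(-7, -14) = -21

Second demand — change propagation:
  no demanded computation ever read in1, so the edit dirties nothing and nothing runs.

The important point: nothing the output needs ever reads in1, so the edit is invisible to it.

Dirty set: none.
Run set: none (0 run).
All dirty computations ended up running.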